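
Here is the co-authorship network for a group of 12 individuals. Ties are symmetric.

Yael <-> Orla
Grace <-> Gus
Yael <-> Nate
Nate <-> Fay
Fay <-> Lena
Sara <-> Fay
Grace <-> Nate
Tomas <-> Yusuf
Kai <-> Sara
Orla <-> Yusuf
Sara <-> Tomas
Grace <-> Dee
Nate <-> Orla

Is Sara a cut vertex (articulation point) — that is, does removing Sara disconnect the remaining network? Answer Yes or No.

Yes

Removing Sara leaves {Kai} with no path to {Dee, Fay, Grace, Gus, Lena, Nate, Orla, Tomas, Yael, and Yusuf}, so the network splits into 2 components. Sara is a cut vertex.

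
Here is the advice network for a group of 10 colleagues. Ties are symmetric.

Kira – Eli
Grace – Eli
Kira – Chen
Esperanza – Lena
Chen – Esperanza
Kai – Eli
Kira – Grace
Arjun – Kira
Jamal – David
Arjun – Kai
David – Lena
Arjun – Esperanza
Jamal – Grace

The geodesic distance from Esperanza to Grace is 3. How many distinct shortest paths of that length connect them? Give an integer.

2

The shortest distance is 3. The length-3 paths are: Esperanza–Chen–Kira–Grace; Esperanza–Arjun–Kira–Grace.
That gives 2 distinct shortest paths.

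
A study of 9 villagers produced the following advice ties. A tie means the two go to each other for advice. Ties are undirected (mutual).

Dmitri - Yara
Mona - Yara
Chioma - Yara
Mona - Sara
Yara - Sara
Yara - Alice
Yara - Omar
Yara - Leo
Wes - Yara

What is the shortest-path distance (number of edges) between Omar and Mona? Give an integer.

2

One shortest route is Omar – Yara – Mona, which uses 2 edges, and Omar and Mona are not directly tied, so nothing shorter exists. So d(Omar,Mona) = 2.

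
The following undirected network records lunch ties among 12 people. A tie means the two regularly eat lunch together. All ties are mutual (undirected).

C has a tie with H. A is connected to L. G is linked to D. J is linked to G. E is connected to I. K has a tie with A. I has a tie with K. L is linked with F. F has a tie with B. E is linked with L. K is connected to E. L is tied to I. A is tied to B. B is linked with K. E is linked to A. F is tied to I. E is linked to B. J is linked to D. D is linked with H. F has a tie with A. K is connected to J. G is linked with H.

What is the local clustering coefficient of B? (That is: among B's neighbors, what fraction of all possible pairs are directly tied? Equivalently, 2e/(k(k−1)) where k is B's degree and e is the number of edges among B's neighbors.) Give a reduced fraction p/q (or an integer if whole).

B's neighbors: A, E, F, and K (k = 4).
Possible neighbor pairs: C(4,2) = 6. Edges among them: A–E, A–F, A–K, E–K → e = 4.
Clustering(B) = 4/6 = 2/3.

2/3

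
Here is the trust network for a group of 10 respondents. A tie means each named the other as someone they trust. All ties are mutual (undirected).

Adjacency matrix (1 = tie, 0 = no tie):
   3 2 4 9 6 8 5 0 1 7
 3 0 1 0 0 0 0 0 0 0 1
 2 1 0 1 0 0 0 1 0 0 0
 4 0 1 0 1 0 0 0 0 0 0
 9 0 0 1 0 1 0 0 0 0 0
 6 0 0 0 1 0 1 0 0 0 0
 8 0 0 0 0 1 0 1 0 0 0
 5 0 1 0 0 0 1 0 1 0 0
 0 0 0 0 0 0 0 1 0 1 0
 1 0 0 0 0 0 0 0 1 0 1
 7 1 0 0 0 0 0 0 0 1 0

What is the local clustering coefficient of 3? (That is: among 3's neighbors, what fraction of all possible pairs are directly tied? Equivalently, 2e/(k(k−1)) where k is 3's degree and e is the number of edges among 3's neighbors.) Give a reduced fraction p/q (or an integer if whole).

3's neighbors: 2 and 7 (k = 2).
Possible neighbor pairs: C(2,2) = 1. Edges among them: none → e = 0.
Clustering(3) = 0/1.

0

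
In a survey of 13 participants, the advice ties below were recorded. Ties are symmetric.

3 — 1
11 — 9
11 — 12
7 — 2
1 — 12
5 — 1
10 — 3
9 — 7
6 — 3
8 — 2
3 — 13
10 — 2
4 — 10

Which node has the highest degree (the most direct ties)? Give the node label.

Degrees — 1:3, 2:3, 3:4, 4:1, 5:1, 6:1, 7:2, 8:1, 9:2, 10:3, 11:2, 12:2, 13:1.
The maximum is 4, attained only by 3.

3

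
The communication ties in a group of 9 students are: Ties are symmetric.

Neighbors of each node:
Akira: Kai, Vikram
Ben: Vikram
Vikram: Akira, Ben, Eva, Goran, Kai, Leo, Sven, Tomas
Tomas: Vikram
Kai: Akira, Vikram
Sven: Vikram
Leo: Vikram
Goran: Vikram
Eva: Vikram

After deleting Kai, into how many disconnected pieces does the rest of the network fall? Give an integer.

Kai's neighbors (Akira and Vikram) remain reachable from one another through other ties, so the rest of the network stays in one piece.

1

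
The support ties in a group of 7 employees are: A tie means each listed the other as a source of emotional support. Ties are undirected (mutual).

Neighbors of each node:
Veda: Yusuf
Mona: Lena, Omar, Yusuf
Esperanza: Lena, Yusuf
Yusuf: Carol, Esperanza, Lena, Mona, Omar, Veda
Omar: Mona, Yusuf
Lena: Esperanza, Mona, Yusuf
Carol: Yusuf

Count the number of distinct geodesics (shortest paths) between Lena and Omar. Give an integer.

2

The shortest distance is 2. The length-2 paths are: Lena–Yusuf–Omar; Lena–Mona–Omar.
That gives 2 distinct shortest paths.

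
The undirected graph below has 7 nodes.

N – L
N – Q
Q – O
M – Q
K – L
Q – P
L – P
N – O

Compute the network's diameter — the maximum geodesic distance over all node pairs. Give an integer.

4

Eccentricity of each node (its greatest distance to any other): K:4, L:3, M:4, N:2, O:3, P:2, Q:3.
The maximum eccentricity is 4, realized for instance by the pair K–M via K – L – P – Q – M. So the diameter is 4.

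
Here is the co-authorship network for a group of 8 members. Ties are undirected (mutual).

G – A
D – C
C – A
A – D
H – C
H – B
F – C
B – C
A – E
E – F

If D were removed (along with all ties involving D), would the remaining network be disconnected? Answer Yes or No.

Even without D, every remaining node can still reach every other (the residual graph is connected), so D is not a cut vertex.

No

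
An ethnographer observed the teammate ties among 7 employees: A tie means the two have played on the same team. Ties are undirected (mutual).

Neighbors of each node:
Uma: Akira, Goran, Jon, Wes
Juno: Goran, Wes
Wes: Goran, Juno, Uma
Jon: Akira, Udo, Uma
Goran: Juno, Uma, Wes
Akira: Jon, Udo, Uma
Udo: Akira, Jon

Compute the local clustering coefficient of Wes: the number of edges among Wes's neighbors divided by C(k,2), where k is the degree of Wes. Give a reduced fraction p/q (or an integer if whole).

2/3

Wes's neighbors: Goran, Juno, and Uma (k = 3).
Possible neighbor pairs: C(3,2) = 3. Edges among them: Goran–Juno, Goran–Uma → e = 2.
Clustering(Wes) = 2/3.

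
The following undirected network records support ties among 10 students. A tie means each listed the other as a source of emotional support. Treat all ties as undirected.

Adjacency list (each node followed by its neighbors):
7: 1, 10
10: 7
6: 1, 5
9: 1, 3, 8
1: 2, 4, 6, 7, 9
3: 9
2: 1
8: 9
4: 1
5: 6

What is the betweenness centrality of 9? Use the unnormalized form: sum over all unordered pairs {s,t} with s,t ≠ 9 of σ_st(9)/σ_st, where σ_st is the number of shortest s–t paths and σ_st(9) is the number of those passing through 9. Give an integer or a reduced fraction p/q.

15

Pairs whose geodesics pass through 9 — 4–8: 1; 4–3: 1; 2–8: 1; 2–3: 1; 6–8: 1; 6–3: 1; 10–8: 1; 10–3: 1; 1–8: 1; 1–3: 1; 8–7: 1; 8–5: 1; 8–3: 1; 7–3: 1 … (+1 more pairs).
All other pairs contribute 0.
Summing the contributions gives betweenness(9) = 15.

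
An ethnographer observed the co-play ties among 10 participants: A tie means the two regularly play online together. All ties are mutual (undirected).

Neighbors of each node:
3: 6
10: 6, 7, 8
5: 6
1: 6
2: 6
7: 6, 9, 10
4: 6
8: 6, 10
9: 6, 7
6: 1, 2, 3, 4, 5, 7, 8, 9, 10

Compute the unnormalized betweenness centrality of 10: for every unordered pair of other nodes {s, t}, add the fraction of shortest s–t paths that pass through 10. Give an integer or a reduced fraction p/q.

Pairs whose geodesics pass through 10 — 8–7: 1/2.
All other pairs contribute 0.
Summing the contributions gives betweenness(10) = 1/2.

1/2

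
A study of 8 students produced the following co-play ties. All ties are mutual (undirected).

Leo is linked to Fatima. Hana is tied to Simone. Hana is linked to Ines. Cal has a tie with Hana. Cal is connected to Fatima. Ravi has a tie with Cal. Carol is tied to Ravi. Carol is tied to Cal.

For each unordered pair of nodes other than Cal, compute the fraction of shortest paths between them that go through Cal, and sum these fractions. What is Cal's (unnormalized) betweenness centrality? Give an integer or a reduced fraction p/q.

Pairs whose geodesics pass through Cal — Hana–Leo: 1; Hana–Fatima: 1; Hana–Ravi: 1; Hana–Carol: 1; Leo–Simone: 1; Leo–Ines: 1; Leo–Ravi: 1; Leo–Carol: 1; Fatima–Simone: 1; Fatima–Ines: 1; Fatima–Ravi: 1; Fatima–Carol: 1; Simone–Ravi: 1; Simone–Carol: 1 … (+2 more pairs).
All other pairs contribute 0.
Summing the contributions gives betweenness(Cal) = 16.

16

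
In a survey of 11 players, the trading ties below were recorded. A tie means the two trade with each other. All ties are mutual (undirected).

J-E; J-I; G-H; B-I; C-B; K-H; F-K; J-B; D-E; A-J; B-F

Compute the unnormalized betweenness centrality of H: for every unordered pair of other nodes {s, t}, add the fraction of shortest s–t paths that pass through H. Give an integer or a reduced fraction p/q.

9

Pairs whose geodesics pass through H — D–G: 1; A–G: 1; K–G: 1; B–G: 1; F–G: 1; C–G: 1; E–G: 1; G–I: 1; G–J: 1.
All other pairs contribute 0.
Summing the contributions gives betweenness(H) = 9.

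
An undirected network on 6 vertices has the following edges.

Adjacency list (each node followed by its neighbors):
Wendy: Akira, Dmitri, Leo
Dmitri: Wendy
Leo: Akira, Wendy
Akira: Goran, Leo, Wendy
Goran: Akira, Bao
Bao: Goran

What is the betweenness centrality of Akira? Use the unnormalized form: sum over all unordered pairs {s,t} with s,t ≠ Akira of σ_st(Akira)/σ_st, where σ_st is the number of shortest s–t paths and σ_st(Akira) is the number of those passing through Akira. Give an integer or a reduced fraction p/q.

6

Pairs whose geodesics pass through Akira — Leo–Bao: 1; Leo–Goran: 1; Dmitri–Bao: 1; Dmitri–Goran: 1; Bao–Wendy: 1; Goran–Wendy: 1.
All other pairs contribute 0.
Summing the contributions gives betweenness(Akira) = 6.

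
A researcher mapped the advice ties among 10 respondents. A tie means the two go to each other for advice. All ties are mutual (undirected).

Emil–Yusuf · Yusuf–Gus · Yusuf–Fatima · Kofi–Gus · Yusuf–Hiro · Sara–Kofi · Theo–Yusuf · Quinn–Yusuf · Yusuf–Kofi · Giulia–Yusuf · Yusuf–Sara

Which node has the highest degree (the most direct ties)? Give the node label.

Yusuf

Degrees — Emil:1, Fatima:1, Giulia:1, Gus:2, Hiro:1, Kofi:3, Quinn:1, Sara:2, Theo:1, Yusuf:9.
The maximum is 9, attained only by Yusuf.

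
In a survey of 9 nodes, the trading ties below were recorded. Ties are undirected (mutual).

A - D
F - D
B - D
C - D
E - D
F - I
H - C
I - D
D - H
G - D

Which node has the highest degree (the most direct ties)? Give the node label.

Degrees — A:1, B:1, C:2, D:8, E:1, F:2, G:1, H:2, I:2.
The maximum is 8, attained only by D.

D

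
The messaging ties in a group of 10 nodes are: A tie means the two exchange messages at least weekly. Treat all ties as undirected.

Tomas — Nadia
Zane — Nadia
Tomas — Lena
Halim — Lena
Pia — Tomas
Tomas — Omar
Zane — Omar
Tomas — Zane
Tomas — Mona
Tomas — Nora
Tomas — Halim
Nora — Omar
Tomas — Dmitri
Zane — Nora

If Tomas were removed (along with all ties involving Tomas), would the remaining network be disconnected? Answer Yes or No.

Removing Tomas leaves {Nadia, Nora, Omar, and Zane} with no path to {Dmitri}, so the network splits into 5 components. Tomas is a cut vertex.

Yes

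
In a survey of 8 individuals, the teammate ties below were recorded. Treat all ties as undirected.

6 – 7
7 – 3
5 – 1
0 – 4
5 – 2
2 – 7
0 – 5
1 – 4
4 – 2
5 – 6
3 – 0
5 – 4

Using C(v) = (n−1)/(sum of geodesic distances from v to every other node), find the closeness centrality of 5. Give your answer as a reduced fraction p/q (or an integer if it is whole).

7/9

Distances from 5: 0:1, 1:1, 2:1, 3:2, 4:1, 6:1, 7:2. Sum = 9.
n = 8, so closeness = 7/9.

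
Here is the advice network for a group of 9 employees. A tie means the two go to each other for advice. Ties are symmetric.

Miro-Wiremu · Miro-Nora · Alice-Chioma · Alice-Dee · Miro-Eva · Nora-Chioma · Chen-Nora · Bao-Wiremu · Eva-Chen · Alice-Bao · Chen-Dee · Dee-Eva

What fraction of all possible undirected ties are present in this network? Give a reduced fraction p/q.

There are 12 edges and 9 nodes, so the maximum possible is C(9,2) = 36.
Density = 12/36 = 1/3.

1/3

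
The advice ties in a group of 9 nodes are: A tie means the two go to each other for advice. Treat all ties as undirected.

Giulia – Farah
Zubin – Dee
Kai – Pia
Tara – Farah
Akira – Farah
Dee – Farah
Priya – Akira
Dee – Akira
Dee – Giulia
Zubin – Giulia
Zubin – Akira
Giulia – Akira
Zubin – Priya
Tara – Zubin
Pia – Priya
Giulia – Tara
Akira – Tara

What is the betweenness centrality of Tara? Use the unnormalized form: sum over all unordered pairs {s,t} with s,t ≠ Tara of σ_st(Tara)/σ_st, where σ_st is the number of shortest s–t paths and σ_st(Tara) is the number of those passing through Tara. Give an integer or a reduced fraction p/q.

Pairs whose geodesics pass through Tara — Zubin–Farah: 1/4.
All other pairs contribute 0.
Summing the contributions gives betweenness(Tara) = 1/4.

1/4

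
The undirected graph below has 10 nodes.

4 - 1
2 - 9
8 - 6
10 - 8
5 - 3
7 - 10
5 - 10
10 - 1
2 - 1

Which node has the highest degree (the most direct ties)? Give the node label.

Degrees — 1:3, 2:2, 3:1, 4:1, 5:2, 6:1, 7:1, 8:2, 9:1, 10:4.
The maximum is 4, attained only by 10.

10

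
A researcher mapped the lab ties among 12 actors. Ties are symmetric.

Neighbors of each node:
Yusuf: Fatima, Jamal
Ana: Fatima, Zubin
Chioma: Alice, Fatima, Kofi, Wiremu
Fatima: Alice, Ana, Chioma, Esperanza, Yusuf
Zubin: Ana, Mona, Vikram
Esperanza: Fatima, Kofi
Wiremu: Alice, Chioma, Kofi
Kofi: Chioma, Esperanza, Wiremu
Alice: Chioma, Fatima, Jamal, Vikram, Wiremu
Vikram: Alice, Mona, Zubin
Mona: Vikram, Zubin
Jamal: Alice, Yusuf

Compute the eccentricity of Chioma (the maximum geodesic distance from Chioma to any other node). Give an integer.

3

Distances from Chioma: Alice:1, Ana:2, Esperanza:2, Fatima:1, Jamal:2, Kofi:1, Mona:3, Vikram:2, Wiremu:1, Yusuf:2, Zubin:3.
The largest is 3 (to Zubin and Mona), so the eccentricity of Chioma is 3.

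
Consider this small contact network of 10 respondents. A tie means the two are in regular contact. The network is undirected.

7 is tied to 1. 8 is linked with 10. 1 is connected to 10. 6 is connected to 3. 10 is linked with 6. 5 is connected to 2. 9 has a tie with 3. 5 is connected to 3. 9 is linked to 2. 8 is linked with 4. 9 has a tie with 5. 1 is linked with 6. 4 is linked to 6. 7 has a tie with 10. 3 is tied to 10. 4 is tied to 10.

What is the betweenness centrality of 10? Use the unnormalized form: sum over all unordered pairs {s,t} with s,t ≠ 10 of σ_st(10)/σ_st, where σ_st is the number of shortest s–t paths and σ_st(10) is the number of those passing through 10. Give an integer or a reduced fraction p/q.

Pairs whose geodesics pass through 10 — 2–8: 2/2; 2–7: 2/2; 2–1: 2/4; 2–4: 2/4; 9–8: 1; 9–7: 1; 9–1: 1/2; 9–4: 1/2; 5–8: 1; 5–7: 1; 5–1: 1/2; 5–4: 1/2; 3–8: 1; 3–7: 1 … (+8 more pairs).
All other pairs contribute 0.
Summing the contributions gives betweenness(10) = 33/2.

33/2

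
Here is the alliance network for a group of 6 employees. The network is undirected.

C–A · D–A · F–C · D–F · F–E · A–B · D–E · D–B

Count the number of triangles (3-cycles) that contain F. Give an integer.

F's neighbors: C, D, and E.
Neighbor pairs that are themselves tied: F–D–E. Each forms one triangle with F, for 1 in total.

1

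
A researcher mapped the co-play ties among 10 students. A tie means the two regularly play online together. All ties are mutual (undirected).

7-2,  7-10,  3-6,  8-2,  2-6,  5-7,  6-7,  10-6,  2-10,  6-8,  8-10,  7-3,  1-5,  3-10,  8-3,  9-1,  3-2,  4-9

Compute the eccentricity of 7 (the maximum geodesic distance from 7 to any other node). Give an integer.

Distances from 7: 1:2, 2:1, 3:1, 4:4, 5:1, 6:1, 8:2, 9:3, 10:1.
The largest is 4 (to 4), so the eccentricity of 7 is 4.

4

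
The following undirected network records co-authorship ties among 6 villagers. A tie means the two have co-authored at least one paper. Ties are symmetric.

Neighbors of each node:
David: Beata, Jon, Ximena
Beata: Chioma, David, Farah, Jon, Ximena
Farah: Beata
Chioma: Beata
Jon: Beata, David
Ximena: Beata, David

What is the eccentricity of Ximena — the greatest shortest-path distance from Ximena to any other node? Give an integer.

Distances from Ximena: Beata:1, Chioma:2, David:1, Farah:2, Jon:2.
The largest is 2 (to Jon, Farah, and Chioma), so the eccentricity of Ximena is 2.

2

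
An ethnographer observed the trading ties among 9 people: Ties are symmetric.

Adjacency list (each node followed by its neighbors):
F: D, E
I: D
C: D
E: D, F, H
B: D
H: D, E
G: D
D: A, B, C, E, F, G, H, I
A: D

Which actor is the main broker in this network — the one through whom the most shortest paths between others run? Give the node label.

Unnormalized betweenness of each node: A:0, B:0, C:0, D:51/2, E:1/2, F:0, G:0, H:0, I:0.
D has the largest value, 51/2, making it the main broker — the node through which the most shortest paths run.

D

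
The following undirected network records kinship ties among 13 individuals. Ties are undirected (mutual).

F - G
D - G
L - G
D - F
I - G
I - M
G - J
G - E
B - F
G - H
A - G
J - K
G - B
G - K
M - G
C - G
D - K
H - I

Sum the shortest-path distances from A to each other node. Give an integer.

23

Distances from A: B:2, C:2, D:2, E:2, F:2, G:1, H:2, I:2, J:2, K:2, L:2, M:2.
Sum = 2 + 2 + 2 + 2 + 2 + 1 + 2 + 2 + 2 + 2 + 2 + 2 = 23.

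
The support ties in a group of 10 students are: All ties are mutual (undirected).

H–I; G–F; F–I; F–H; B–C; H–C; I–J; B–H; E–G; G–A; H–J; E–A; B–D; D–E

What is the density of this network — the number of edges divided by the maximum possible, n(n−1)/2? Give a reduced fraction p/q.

There are 14 edges and 10 nodes, so the maximum possible is C(10,2) = 45.
Density = 14/45.

14/45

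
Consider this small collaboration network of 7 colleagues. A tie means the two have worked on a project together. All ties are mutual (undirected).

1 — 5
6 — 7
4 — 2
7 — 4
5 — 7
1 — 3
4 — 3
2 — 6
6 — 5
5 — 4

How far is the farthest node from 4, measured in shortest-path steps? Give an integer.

Distances from 4: 1:2, 2:1, 3:1, 5:1, 6:2, 7:1.
The largest is 2 (to 6 and 1), so the eccentricity of 4 is 2.

2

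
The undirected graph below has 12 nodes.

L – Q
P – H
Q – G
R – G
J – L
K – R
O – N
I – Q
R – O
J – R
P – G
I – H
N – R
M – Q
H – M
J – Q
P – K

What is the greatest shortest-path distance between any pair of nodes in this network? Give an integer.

4

Eccentricity of each node (its greatest distance to any other): G:2, H:4, I:4, J:3, K:3, L:3, M:4, N:4, O:4, P:3, Q:3, R:3.
The maximum eccentricity is 4, realized for instance by the pair N–M via N – R – J – Q – M. So the diameter is 4.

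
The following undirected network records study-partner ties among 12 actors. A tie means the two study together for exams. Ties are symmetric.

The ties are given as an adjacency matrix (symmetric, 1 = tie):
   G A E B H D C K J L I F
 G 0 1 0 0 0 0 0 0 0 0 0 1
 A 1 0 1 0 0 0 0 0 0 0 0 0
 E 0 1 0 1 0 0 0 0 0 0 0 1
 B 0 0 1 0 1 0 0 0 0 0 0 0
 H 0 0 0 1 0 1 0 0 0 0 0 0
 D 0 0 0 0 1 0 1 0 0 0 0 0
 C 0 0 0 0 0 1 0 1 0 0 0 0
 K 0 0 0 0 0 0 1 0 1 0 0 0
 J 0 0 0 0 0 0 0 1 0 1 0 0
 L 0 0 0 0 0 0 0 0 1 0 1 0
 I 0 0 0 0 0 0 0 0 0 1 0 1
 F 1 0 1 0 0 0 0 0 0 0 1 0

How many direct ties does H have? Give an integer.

H is directly tied to B and D. That is 2 neighbors, so the degree of H is 2.

2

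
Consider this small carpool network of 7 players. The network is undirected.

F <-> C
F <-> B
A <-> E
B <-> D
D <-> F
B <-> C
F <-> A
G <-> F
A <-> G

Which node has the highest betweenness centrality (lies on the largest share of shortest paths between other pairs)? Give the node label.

Unnormalized betweenness of each node: A:5, B:1/2, C:0, D:0, E:0, F:19/2, G:0.
F has the largest value, 19/2, making it the main broker — the node through which the most shortest paths run.

F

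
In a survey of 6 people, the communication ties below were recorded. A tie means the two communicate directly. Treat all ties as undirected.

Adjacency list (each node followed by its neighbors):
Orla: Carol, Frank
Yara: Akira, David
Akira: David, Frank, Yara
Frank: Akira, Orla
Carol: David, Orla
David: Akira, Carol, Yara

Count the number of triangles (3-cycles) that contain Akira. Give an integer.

1

Akira's neighbors: David, Frank, and Yara.
Neighbor pairs that are themselves tied: Akira–David–Yara. Each forms one triangle with Akira, for 1 in total.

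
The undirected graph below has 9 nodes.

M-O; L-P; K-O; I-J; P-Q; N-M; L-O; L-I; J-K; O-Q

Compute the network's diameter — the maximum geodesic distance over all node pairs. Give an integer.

Eccentricity of each node (its greatest distance to any other): I:4, J:4, K:3, L:3, M:3, N:4, O:2, P:4, Q:3.
The maximum eccentricity is 4, realized for instance by the pair J–N via J – K – O – M – N. So the diameter is 4.

4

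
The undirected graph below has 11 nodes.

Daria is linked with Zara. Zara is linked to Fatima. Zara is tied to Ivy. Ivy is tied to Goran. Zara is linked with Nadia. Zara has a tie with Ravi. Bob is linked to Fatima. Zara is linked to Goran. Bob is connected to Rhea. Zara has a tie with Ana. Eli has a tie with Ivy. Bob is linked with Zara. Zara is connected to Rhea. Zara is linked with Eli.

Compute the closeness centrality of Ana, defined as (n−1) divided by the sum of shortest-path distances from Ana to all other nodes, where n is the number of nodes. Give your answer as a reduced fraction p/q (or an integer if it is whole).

Distances from Ana: Bob:2, Daria:2, Eli:2, Fatima:2, Goran:2, Ivy:2, Nadia:2, Ravi:2, Rhea:2, Zara:1. Sum = 19.
n = 11, so closeness = 10/19.

10/19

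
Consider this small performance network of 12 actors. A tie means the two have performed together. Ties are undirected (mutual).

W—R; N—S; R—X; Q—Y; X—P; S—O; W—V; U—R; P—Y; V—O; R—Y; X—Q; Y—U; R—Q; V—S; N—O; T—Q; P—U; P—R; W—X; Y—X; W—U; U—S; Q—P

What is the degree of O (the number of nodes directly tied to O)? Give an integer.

O is directly tied to N, S, and V. That is 3 neighbors, so the degree of O is 3.

3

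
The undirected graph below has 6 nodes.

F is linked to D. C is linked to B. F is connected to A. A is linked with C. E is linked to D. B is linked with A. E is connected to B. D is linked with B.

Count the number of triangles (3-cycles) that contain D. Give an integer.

1

D's neighbors: B, E, and F.
Neighbor pairs that are themselves tied: D–B–E. Each forms one triangle with D, for 1 in total.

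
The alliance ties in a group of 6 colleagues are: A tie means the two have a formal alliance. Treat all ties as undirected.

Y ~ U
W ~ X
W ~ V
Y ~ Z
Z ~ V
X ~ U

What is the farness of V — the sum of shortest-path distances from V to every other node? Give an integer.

9

Distances from V: U:3, W:1, X:2, Y:2, Z:1.
Sum = 3 + 1 + 2 + 2 + 1 = 9.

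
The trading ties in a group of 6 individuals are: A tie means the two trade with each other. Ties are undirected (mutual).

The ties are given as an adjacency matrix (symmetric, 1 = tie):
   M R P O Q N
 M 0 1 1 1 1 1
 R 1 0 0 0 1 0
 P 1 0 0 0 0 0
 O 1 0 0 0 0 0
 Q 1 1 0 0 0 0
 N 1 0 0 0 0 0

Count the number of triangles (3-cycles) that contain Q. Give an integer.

Q's neighbors: M and R.
Neighbor pairs that are themselves tied: Q–M–R. Each forms one triangle with Q, for 1 in total.

1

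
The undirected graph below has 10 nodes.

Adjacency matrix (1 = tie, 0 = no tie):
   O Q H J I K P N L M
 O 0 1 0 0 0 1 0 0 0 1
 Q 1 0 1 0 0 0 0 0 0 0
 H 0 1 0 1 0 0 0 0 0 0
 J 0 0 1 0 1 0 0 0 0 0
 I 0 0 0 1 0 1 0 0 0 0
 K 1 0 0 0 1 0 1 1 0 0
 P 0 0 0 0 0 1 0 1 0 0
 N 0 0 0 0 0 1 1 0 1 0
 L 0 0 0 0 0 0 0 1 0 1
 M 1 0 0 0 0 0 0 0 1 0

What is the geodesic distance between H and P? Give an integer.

4

One shortest route is H – Q – O – K – P, which uses 4 edges, and at distance 3 from H we only reach {K, M}, which does not include P. So d(H,P) = 4.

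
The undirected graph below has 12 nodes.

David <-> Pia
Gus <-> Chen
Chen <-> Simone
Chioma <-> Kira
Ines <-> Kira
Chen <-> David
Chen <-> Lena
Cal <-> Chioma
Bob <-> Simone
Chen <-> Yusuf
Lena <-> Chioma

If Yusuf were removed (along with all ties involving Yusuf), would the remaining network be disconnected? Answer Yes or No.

No

Even without Yusuf, every remaining node can still reach every other (the residual graph is connected), so Yusuf is not a cut vertex.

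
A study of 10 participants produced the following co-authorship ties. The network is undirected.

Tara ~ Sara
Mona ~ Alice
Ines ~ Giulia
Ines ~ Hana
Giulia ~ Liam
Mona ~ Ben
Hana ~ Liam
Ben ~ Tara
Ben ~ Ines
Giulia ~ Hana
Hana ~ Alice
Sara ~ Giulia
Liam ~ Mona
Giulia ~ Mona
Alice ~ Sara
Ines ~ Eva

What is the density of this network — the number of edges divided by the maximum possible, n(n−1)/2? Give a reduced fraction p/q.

16/45

There are 16 edges and 10 nodes, so the maximum possible is C(10,2) = 45.
Density = 16/45.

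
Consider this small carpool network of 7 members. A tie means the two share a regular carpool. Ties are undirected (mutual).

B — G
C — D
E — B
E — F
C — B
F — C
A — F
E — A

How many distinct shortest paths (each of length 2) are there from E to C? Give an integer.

The shortest distance is 2. The length-2 paths are: E–F–C; E–B–C.
That gives 2 distinct shortest paths.

2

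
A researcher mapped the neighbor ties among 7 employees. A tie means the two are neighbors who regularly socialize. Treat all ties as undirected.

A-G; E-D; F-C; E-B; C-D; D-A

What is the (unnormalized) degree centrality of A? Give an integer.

2

A is directly tied to D and G. That is 2 neighbors, so the degree of A is 2.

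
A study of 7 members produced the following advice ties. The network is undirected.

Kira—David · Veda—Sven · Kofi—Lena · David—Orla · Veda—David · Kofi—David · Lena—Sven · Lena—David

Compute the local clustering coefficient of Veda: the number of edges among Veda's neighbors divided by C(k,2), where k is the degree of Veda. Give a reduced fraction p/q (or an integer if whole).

0

Veda's neighbors: David and Sven (k = 2).
Possible neighbor pairs: C(2,2) = 1. Edges among them: none → e = 0.
Clustering(Veda) = 0/1.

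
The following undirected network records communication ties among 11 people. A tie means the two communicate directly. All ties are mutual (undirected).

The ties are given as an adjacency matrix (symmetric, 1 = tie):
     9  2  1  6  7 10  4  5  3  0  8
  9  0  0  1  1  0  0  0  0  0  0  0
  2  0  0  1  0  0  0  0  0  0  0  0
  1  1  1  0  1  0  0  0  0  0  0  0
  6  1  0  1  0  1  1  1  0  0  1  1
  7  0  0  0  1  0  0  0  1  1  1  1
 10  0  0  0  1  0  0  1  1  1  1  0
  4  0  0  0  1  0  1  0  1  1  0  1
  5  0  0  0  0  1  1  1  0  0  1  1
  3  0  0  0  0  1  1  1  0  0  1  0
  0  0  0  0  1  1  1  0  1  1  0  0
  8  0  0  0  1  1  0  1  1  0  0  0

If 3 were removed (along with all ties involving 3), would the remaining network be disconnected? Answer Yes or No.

No

Even without 3, every remaining node can still reach every other (the residual graph is connected), so 3 is not a cut vertex.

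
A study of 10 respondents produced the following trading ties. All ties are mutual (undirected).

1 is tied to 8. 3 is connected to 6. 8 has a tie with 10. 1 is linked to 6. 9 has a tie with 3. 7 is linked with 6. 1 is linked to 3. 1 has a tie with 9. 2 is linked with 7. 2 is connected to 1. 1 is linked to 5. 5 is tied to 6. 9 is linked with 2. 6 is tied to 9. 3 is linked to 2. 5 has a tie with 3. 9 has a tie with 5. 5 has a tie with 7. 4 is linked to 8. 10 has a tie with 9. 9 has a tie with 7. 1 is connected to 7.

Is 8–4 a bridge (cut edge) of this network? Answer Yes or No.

Yes

Without the 8–4 edge there is no alternate route between 8 and 4, so the network disconnects. It is a bridge.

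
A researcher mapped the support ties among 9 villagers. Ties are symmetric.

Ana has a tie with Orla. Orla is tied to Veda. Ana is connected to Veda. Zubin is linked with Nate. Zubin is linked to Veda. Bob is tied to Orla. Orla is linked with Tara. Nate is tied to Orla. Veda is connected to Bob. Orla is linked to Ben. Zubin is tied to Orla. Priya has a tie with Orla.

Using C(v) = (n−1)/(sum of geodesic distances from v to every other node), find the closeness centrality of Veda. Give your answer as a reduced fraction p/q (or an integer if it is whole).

2/3

Distances from Veda: Ana:1, Ben:2, Bob:1, Nate:2, Orla:1, Priya:2, Tara:2, Zubin:1. Sum = 12.
n = 9, so closeness = 8/12 = 2/3.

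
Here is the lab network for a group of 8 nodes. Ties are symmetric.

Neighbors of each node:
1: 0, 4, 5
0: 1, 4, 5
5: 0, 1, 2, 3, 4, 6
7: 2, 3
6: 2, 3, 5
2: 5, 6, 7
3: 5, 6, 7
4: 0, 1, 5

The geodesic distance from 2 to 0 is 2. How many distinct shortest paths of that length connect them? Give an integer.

1

The shortest distance is 2, and the only length-2 path is 2–5–0. So there is exactly 1 shortest path.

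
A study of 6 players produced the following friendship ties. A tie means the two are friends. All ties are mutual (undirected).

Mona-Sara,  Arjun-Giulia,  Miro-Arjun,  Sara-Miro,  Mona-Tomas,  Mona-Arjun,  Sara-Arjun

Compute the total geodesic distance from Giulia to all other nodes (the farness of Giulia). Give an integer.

Distances from Giulia: Arjun:1, Miro:2, Mona:2, Sara:2, Tomas:3.
Sum = 1 + 2 + 2 + 2 + 3 = 10.

10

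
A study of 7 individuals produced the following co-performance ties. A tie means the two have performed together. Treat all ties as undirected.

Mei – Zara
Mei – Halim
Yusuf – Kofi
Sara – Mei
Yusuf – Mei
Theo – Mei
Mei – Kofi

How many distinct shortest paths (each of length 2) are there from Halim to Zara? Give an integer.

The shortest distance is 2, and the only length-2 path is Halim–Mei–Zara. So there is exactly 1 shortest path.

1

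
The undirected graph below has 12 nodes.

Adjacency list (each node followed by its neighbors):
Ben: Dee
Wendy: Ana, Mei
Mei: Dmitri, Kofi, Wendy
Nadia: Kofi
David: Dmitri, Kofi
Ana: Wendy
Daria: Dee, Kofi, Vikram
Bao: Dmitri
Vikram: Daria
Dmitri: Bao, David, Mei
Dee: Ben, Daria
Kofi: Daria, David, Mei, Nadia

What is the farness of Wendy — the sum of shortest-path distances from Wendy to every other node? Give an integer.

Distances from Wendy: Ana:1, Bao:3, Ben:5, Daria:3, David:3, Dee:4, Dmitri:2, Kofi:2, Mei:1, Nadia:3, Vikram:4.
Sum = 1 + 3 + 5 + 3 + 3 + 4 + 2 + 2 + 1 + 3 + 4 = 31.

31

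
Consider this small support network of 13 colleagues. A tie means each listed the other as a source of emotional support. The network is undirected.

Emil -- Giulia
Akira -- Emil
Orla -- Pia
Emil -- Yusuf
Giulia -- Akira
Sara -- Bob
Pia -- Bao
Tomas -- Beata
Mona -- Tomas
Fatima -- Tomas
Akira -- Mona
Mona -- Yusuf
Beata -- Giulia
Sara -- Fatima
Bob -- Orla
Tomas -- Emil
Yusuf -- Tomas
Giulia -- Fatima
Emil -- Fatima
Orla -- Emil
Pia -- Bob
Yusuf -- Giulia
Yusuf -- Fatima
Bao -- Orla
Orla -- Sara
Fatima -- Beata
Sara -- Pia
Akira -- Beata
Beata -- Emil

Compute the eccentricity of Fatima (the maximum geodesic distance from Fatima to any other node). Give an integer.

Distances from Fatima: Akira:2, Bao:3, Beata:1, Bob:2, Emil:1, Giulia:1, Mona:2, Orla:2, Pia:2, Sara:1, Tomas:1, Yusuf:1.
The largest is 3 (to Bao), so the eccentricity of Fatima is 3.

3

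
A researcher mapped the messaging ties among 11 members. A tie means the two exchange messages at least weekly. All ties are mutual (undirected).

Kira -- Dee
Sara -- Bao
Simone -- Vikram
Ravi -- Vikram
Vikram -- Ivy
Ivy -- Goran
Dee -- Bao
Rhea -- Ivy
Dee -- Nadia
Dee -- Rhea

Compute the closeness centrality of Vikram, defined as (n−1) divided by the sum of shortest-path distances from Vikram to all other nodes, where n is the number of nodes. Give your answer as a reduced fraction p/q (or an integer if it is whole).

Distances from Vikram: Bao:4, Dee:3, Goran:2, Ivy:1, Kira:4, Nadia:4, Ravi:1, Rhea:2, Sara:5, Simone:1. Sum = 27.
n = 11, so closeness = 10/27.

10/27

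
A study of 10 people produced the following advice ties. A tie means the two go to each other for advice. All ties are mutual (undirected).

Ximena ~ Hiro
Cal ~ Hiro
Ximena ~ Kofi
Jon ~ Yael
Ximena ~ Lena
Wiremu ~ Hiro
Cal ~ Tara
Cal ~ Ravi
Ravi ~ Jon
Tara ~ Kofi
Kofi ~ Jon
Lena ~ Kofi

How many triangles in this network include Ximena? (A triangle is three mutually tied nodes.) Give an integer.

Ximena's neighbors: Hiro, Kofi, and Lena.
Neighbor pairs that are themselves tied: Ximena–Kofi–Lena. Each forms one triangle with Ximena, for 1 in total.

1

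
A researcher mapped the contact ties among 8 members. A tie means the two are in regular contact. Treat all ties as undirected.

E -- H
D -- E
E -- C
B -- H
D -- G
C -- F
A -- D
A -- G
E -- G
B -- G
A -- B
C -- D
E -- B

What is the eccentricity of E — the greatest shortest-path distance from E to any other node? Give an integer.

Distances from E: A:2, B:1, C:1, D:1, F:2, G:1, H:1.
The largest is 2 (to F and A), so the eccentricity of E is 2.

2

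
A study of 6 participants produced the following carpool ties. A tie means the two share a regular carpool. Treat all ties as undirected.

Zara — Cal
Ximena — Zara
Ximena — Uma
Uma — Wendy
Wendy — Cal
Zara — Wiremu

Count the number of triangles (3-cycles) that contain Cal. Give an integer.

Cal's neighbors are Wendy and Zara, but none of them are tied to each other, so no triangle contains Cal.

0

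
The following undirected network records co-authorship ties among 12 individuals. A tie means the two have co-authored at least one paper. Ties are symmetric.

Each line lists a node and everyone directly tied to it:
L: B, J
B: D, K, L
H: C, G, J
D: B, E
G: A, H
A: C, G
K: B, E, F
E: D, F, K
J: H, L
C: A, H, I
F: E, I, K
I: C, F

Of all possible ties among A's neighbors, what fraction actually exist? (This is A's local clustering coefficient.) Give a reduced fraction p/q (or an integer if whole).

0

A's neighbors: C and G (k = 2).
Possible neighbor pairs: C(2,2) = 1. Edges among them: none → e = 0.
Clustering(A) = 0/1.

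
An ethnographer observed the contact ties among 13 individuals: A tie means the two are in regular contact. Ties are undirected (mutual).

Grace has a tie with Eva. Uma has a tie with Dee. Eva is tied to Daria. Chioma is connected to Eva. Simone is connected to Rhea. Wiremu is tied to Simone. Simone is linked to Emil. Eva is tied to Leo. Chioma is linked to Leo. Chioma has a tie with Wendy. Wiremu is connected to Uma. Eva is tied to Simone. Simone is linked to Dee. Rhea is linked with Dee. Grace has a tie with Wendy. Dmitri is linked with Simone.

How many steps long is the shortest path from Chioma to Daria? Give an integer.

2

One shortest route is Chioma – Eva – Daria, which uses 2 edges, and Chioma and Daria are not directly tied, so nothing shorter exists. So d(Chioma,Daria) = 2.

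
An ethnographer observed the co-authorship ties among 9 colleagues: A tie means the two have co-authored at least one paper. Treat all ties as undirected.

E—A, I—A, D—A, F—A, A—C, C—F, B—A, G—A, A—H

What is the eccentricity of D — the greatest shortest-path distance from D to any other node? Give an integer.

2

Distances from D: A:1, B:2, C:2, E:2, F:2, G:2, H:2, I:2.
The largest is 2 (to E, G, H, F, B, C, and I), so the eccentricity of D is 2.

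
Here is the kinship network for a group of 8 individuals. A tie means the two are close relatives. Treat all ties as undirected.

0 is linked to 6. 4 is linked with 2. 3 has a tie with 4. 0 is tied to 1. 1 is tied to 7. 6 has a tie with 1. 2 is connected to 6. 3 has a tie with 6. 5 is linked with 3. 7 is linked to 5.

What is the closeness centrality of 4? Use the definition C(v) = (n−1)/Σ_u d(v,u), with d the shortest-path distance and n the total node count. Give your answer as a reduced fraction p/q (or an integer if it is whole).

Distances from 4: 0:3, 1:3, 2:1, 3:1, 5:2, 6:2, 7:3. Sum = 15.
n = 8, so closeness = 7/15.

7/15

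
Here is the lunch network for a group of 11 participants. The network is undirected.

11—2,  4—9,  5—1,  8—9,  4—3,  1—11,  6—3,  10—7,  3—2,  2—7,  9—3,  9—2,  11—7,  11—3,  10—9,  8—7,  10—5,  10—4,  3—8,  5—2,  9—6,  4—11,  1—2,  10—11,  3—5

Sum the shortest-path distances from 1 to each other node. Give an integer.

19

Distances from 1: 2:1, 3:2, 4:2, 5:1, 6:3, 7:2, 8:3, 9:2, 10:2, 11:1.
Sum = 1 + 2 + 2 + 1 + 3 + 2 + 3 + 2 + 2 + 1 = 19.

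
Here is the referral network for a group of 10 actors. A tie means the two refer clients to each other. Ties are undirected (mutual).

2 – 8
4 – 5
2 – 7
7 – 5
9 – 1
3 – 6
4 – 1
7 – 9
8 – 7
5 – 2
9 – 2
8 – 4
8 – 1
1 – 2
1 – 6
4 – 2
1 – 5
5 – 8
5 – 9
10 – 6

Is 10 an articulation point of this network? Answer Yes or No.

Even without 10, every remaining node can still reach every other (the residual graph is connected), so 10 is not a cut vertex.

No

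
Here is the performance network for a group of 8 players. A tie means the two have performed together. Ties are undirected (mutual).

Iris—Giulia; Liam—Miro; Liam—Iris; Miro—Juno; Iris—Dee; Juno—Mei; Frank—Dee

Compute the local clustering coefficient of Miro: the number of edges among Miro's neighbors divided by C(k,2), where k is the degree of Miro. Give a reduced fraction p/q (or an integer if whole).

Miro's neighbors: Juno and Liam (k = 2).
Possible neighbor pairs: C(2,2) = 1. Edges among them: none → e = 0.
Clustering(Miro) = 0/1.

0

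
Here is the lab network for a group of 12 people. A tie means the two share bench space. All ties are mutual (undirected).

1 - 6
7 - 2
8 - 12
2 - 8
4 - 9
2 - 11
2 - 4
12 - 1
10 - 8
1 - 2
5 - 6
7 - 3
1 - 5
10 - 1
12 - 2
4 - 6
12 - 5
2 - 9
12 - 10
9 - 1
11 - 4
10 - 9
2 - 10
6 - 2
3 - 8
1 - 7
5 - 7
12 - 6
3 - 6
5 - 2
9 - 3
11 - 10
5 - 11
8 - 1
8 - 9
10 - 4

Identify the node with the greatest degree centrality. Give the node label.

2

Degrees — 1:8, 2:10, 3:4, 4:5, 5:6, 6:6, 7:4, 8:6, 9:6, 10:7, 11:4, 12:6.
The maximum is 10, attained only by 2.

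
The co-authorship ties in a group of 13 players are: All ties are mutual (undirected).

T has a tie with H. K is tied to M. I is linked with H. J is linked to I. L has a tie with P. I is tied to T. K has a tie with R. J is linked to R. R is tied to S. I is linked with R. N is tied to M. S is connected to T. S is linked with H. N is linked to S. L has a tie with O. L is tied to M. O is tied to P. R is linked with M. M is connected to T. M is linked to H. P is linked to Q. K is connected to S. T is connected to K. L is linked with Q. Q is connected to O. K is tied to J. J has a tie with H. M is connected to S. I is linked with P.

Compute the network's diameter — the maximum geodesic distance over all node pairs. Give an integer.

Eccentricity of each node (its greatest distance to any other): H:3, I:3, J:3, K:3, L:3, M:2, N:3, O:3, P:3, Q:3, R:3, S:3, T:3.
The maximum eccentricity is 3, realized for instance by the pair T–O via T – I – P – O. So the diameter is 3.

3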